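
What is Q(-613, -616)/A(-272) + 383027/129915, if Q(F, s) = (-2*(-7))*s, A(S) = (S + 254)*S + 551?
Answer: 965961109/707647005 ≈ 1.3650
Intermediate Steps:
A(S) = 551 + S*(254 + S) (A(S) = (254 + S)*S + 551 = S*(254 + S) + 551 = 551 + S*(254 + S))
Q(F, s) = 14*s
Q(-613, -616)/A(-272) + 383027/129915 = (14*(-616))/(551 + (-272)**2 + 254*(-272)) + 383027/129915 = -8624/(551 + 73984 - 69088) + 383027*(1/129915) = -8624/5447 + 383027/129915 = 965961109/707647005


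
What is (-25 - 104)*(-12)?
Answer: 1548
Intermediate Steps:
(-25 - 104)*(-12) = -129*(-12) = 1548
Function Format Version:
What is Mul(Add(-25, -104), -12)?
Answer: 1548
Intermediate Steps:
Mul(Add(-25, -104), -12) = Mul(-129, -12) = 1548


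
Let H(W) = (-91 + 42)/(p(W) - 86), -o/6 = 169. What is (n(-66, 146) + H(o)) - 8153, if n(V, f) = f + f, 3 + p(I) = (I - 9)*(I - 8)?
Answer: -8218023086/1045417 ≈ -7861.0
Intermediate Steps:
p(I) = -3 + (-9 + I)*(-8 + I) (p(I) = -3 + (I - 9)*(I - 8) = -3 + (-9 + I)*(-8 + I))
o = -1014 (o = -6*169 = -1014)
n(V, f) = 2*f
H(W) = -49/(-17 + W**2 - 17*W) (H(W) = (-91 + 42)/((69 + W**2 - 17*W) - 86) = -49/(-17 + W**2 - 17*W))
(n(-66, 146) + H(o)) - 8153 = (2*146 + 49/(17 - 1*(-1014)**2 + 17*(-1014))) - 8153 = (292 + 49/(17 - 1*1028196 - 17238)) - 8153 = (292 + 49/(17 - 1028196 - 17238)) - 8153 = (292 + 49/(-1045417)) - 8153 = (292 + 49*(-1/1045417)) - 8153 = (292 - 49/1045417) - 8153 = 305261715/1045417 - 8153 = -8218023086/1045417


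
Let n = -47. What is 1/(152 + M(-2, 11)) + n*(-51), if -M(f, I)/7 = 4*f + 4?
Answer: 431461/180 ≈ 2397.0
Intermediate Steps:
M(f, I) = -28 - 28*f (M(f, I) = -7*(4*f + 4) = -7*(4 + 4*f) = -28 - 28*f)
1/(152 + M(-2, 11)) + n*(-51) = 1/(152 + (-28 - 28*(-2))) - 47*(-51) = 1/(152 + (-28 + 56)) + 2397 = 1/(152 + 28) + 2397 = 1/180 + 2397 = 431461/180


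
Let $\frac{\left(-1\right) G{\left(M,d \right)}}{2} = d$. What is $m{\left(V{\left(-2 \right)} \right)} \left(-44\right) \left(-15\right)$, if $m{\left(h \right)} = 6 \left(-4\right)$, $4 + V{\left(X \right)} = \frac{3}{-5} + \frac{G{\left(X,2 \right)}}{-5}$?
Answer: $-15840$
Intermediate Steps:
$G{\left(M,d \right)} = - 2 d$
$V{\left(X \right)} = - \frac{19}{5}$ ($V{\left(X \right)} = -4 + \left(\frac{3}{-5} + \frac{\left(-2\right) 2}{-5}\right) = -4 + \left(3 \left(- \frac{1}{5}\right) - - \frac{4}{5}\right) = -4 + \left(- \frac{3}{5} + \frac{4}{5}\right) = -4 + \frac{1}{5} = - \frac{19}{5}$)
$m{\left(h \right)} = -24$
$m{\left(V{\left(-2 \right)} \right)} \left(-44\right) \left(-15\right) = \left(-24\right) \left(-44\right) \left(-15\right) = 1056 \left(-15\right) = -15840$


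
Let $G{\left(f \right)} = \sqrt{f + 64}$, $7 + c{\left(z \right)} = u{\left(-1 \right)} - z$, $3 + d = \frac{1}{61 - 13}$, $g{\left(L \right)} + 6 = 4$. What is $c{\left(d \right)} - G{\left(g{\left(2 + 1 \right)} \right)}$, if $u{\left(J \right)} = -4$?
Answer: $- \frac{385}{48} - \sqrt{62} \approx -15.895$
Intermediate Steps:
$g{\left(L \right)} = -2$ ($g{\left(L \right)} = -6 + 4 = -2$)
$d = - \frac{143}{48}$ ($d = -3 + \frac{1}{61 - 13} = -3 + \frac{1}{48} = - \frac{143}{48} \approx -2.9792$)
$c{\left(z \right)} = -11 - z$ ($c{\left(z \right)} = -7 - \left(4 + z\right) = -11 - z$)
$G{\left(f \right)} = \sqrt{64 + f}$
$c{\left(d \right)} - G{\left(g{\left(2 + 1 \right)} \right)} = \left(-11 - - \frac{143}{48}\right) - \sqrt{64 - 2} = \left(-11 + \frac{143}{48}\right) - \sqrt{62} = - \frac{385}{48} - \sqrt{62}$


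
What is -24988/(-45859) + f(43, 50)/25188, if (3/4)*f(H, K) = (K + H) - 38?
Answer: 474570553/866322369 ≈ 0.54780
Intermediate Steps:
f(H, K) = -152/3 + 4*H/3 + 4*K/3 (f(H, K) = 4*((K + H) - 38)/3 = 4*((H + K) - 38)/3 = 4*(-38 + H + K)/3 = -152/3 + 4*H/3 + 4*K/3)
-24988/(-45859) + f(43, 50)/25188 = -24988/(-45859) + (-152/3 + (4/3)*43 + (4/3)*50)/25188 = -24988*(-1/45859) + (-152/3 + 172/3 + 200/3)*(1/25188) = 24988/45859 + (220/3)*(1/25188) = 24988/45859 + 55/18891 = 474570553/866322369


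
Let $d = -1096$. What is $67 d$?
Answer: $-73432$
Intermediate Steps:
$67 d = 67 \left(-1096\right) = -73432$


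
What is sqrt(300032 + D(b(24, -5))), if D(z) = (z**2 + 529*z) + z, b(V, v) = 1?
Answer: 53*sqrt(107) ≈ 548.24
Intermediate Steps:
D(z) = z**2 + 530*z
sqrt(300032 + D(b(24, -5))) = sqrt(300032 + 1*(530 + 1)) = sqrt(300032 + 1*531) = sqrt(300032 + 531) = sqrt(300563) = 53*sqrt(107)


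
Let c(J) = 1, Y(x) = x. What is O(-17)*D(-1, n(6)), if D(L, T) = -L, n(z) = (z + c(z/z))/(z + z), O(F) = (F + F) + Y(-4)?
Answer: -38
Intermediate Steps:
O(F) = -4 + 2*F (O(F) = (F + F) - 4 = 2*F - 4 = -4 + 2*F)
n(z) = (1 + z)/(2*z) (n(z) = (z + 1)/(z + z) = (1 + z)/((2*z)) = (1 + z)*(1/(2*z)) = (1 + z)/(2*z))
O(-17)*D(-1, n(6)) = (-4 + 2*(-17))*(-1*(-1)) = (-4 - 34)*1 = -38*1 = -38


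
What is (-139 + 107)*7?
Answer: -224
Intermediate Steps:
(-139 + 107)*7 = -32*7 = -224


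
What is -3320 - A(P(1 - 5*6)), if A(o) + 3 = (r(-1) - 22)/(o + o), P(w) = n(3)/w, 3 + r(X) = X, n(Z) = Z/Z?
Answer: -3694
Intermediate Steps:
n(Z) = 1
r(X) = -3 + X
P(w) = 1/w
A(o) = -3 - 13/o (A(o) = -3 + ((-3 - 1) - 22)/(o + o) = -3 + (-4 - 22)/((2*o)) = -3 - 13/o)
-3320 - A(P(1 - 5*6)) = -3320 - (-3 - 13/(1/(1 - 5*6))) = -3320 - (-3 - 13/(1/(1 - 30))) = -3320 - (-3 - 13/(1/(-29))) = -3320 - (-3 - 13/(-1/29)) = -3320 - (-3 - 13*(-29)) = -3320 - (-3 + 377) = -3320 - 1*374 = -3320 - 374 = -3694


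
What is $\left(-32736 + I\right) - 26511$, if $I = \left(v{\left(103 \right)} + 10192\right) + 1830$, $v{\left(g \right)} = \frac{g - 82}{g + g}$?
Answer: $- \frac{9728329}{206} \approx -47225.0$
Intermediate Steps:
$v{\left(g \right)} = \frac{-82 + g}{2 g}$
$I = \frac{2476553}{206}$ ($I = \left(\frac{-82 + 103}{2 \cdot 103} + 10192\right) + 1830 = \left(\frac{1}{2} \cdot \frac{1}{103} \cdot 21 + 10192\right) + 1830 = \left(\frac{21}{206} + 10192\right) + 1830 = \frac{2099573}{206} + 1830 = \frac{2476553}{206} \approx 12022.0$)
$\left(-32736 + I\right) - 26511 = \left(-32736 + \frac{2476553}{206}\right) - 26511 = - \frac{4267063}{206} - 26511 = - \frac{9728329}{206}$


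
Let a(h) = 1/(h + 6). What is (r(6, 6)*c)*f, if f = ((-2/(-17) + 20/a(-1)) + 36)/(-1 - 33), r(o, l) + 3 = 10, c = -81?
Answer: 656019/289 ≈ 2270.0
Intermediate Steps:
a(h) = 1/(6 + h)
r(o, l) = 7 (r(o, l) = -3 + 10 = 7)
f = -1157/289 (f = ((-2/(-17) + 20/(1/(6 - 1))) + 36)/(-1 - 33) = ((-2*(-1/17) + 20/(1/5)) + 36)/(-34) = ((2/17 + 20/(1/5)) + 36)*(-1/34) = ((2/17 + 20*5) + 36)*(-1/34) = ((2/17 + 100) + 36)*(-1/34) = (1702/17 + 36)*(-1/34) = (2314/17)*(-1/34) = -1157/289 ≈ -4.0035)
(r(6, 6)*c)*f = (7*(-81))*(-1157/289) = -567*(-1157/289) = 656019/289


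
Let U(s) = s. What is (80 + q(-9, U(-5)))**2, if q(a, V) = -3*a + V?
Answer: 10404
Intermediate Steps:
q(a, V) = V - 3*a
(80 + q(-9, U(-5)))**2 = (80 + (-5 - 3*(-9)))**2 = (80 + (-5 + 27))**2 = (80 + 22)**2 = 102**2 = 10404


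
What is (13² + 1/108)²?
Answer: 333172009/11664 ≈ 28564.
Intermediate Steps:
(13² + 1/108)² = (169 + 1/108)² = (18253/108)² = 333172009/11664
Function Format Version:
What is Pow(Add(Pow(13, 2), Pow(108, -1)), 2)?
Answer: Rational(333172009, 11664) ≈ 28564.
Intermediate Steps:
Pow(Add(Pow(13, 2), Pow(108, -1)), 2) = Pow(Add(169, Rational(1, 108)), 2) = Pow(Rational(18253, 108), 2) = Rational(333172009, 11664)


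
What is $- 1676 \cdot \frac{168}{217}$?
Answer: $- \frac{40224}{31} \approx -1297.5$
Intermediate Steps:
$- 1676 \cdot \frac{168}{217} = - 1676 \cdot 168 \cdot \frac{1}{217} = \left(-1676\right) \frac{24}{31} = - \frac{40224}{31}$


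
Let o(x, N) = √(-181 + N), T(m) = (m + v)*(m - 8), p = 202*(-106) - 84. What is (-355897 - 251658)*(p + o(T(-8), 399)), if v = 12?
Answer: 13060002280 - 607555*√218 ≈ 1.3051e+10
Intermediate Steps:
p = -21496 (p = -21412 - 84 = -21496)
T(m) = (-8 + m)*(12 + m) (T(m) = (m + 12)*(m - 8) = (12 + m)*(-8 + m) = (-8 + m)*(12 + m))
(-355897 - 251658)*(p + o(T(-8), 399)) = (-355897 - 251658)*(-21496 + √(-181 + 399)) = -607555*(-21496 + √218) = 13060002280 - 607555*√218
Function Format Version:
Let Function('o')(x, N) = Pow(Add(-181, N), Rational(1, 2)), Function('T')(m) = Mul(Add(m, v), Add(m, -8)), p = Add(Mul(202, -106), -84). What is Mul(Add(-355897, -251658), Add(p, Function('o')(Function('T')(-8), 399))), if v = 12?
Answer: Add(13060002280, Mul(-607555, Pow(218, Rational(1, 2)))) ≈ 1.3051e+10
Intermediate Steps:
p = -21496 (p = Add(-21412, -84) = -21496)
Function('T')(m) = Mul(Add(-8, m), Add(12, m)) (Function('T')(m) = Mul(Add(m, 12), Add(m, -8)) = Mul(Add(12, m), Add(-8, m)) = Mul(Add(-8, m), Add(12, m)))
Mul(Add(-355897, -251658), Add(p, Function('o')(Function('T')(-8), 399))) = Mul(Add(-355897, -251658), Add(-21496, Pow(Add(-181, 399), Rational(1, 2)))) = Mul(-607555, Add(-21496, Pow(218, Rational(1, 2)))) = Add(13060002280, Mul(-607555, Pow(218, Rational(1, 2))))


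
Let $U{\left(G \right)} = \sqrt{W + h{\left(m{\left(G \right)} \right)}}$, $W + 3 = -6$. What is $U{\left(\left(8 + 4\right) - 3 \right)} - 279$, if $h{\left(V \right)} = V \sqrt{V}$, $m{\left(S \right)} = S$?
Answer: $-279 + 3 \sqrt{2} \approx -274.76$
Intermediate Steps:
$W = -9$ ($W = -3 - 6 = -9$)
$h{\left(V \right)} = V^{\frac{3}{2}}$
$U{\left(G \right)} = \sqrt{-9 + G^{\frac{3}{2}}}$
$U{\left(\left(8 + 4\right) - 3 \right)} - 279 = \sqrt{-9 + \left(\left(8 + 4\right) - 3\right)^{\frac{3}{2}}} - 279 = \sqrt{-9 + \left(12 - 3\right)^{\frac{3}{2}}} - 279 = \sqrt{-9 + 9^{\frac{3}{2}}} - 279 = \sqrt{-9 + 27} - 279 = \sqrt{18} - 279 = 3 \sqrt{2} - 279 = -279 + 3 \sqrt{2}$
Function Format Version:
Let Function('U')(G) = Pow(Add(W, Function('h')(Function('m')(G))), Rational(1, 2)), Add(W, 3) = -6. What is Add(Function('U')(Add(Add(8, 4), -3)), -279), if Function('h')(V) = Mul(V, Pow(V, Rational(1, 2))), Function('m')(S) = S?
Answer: Add(-279, Mul(3, Pow(2, Rational(1, 2)))) ≈ -274.76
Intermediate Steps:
W = -9 (W = Add(-3, -6) = -9)
Function('h')(V) = Pow(V, Rational(3, 2))
Function('U')(G) = Pow(Add(-9, Pow(G, Rational(3, 2))), Rational(1, 2))
Add(Function('U')(Add(Add(8, 4), -3)), -279) = Add(Pow(Add(-9, Pow(Add(Add(8, 4), -3), Rational(3, 2))), Rational(1, 2)), -279) = Add(Pow(Add(-9, Pow(Add(12, -3), Rational(3, 2))), Rational(1, 2)), -279) = Add(Pow(Add(-9, Pow(9, Rational(3, 2))), Rational(1, 2)), -279) = Add(Pow(Add(-9, 27), Rational(1, 2)), -279) = Add(Pow(18, Rational(1, 2)), -279) = Add(Mul(3, Pow(2, Rational(1, 2))), -279) = Add(-279, Mul(3, Pow(2, Rational(1, 2))))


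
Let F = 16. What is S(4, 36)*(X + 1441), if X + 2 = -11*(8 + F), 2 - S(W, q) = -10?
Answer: 14100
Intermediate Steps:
S(W, q) = 12 (S(W, q) = 2 - 1*(-10) = 2 + 10 = 12)
X = -266 (X = -2 - 11*(8 + 16) = -2 - 11*24 = -2 - 264 = -266)
S(4, 36)*(X + 1441) = 12*(-266 + 1441) = 12*1175 = 14100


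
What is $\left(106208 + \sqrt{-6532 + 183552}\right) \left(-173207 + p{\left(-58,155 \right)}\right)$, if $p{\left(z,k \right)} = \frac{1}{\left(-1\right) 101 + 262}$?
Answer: $- \frac{2961750911808}{161} - \frac{55772652 \sqrt{44255}}{161} \approx -1.8469 \cdot 10^{10}$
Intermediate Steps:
$p{\left(z,k \right)} = \frac{1}{161}$ ($p{\left(z,k \right)} = \frac{1}{-101 + 262} = \frac{1}{161}$)
$\left(106208 + \sqrt{-6532 + 183552}\right) \left(-173207 + p{\left(-58,155 \right)}\right) = \left(106208 + \sqrt{-6532 + 183552}\right) \left(-173207 + \frac{1}{161}\right) = \left(106208 + \sqrt{177020}\right) \left(- \frac{27886326}{161}\right) = \left(106208 + 2 \sqrt{44255}\right) \left(- \frac{27886326}{161}\right) = - \frac{2961750911808}{161} - \frac{55772652 \sqrt{44255}}{161}$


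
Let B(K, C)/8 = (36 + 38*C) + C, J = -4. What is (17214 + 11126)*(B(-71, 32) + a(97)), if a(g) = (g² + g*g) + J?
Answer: 824297240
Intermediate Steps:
a(g) = -4 + 2*g² (a(g) = (g² + g*g) - 4 = (g² + g²) - 4 = 2*g² - 4 = -4 + 2*g²)
B(K, C) = 288 + 312*C (B(K, C) = 8*((36 + 38*C) + C) = 8*(36 + 39*C) = 288 + 312*C)
(17214 + 11126)*(B(-71, 32) + a(97)) = (17214 + 11126)*((288 + 312*32) + (-4 + 2*97²)) = 28340*((288 + 9984) + (-4 + 2*9409)) = 28340*(10272 + (-4 + 18818)) = 28340*(10272 + 18814) = 28340*29086 = 824297240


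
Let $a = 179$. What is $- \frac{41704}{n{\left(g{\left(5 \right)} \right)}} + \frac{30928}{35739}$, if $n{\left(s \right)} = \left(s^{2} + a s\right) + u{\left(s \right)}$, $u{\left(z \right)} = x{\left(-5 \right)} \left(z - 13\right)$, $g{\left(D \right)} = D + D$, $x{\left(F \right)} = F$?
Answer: $- \frac{477180472}{22694265} \approx -21.026$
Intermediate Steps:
$g{\left(D \right)} = 2 D$
$u{\left(z \right)} = 65 - 5 z$ ($u{\left(z \right)} = - 5 \left(z - 13\right) = - 5 \left(-13 + z\right) = 65 - 5 z$)
$n{\left(s \right)} = 65 + s^{2} + 174 s$ ($n{\left(s \right)} = \left(s^{2} + 179 s\right) - \left(-65 + 5 s\right) = 65 + s^{2} + 174 s$)
$- \frac{41704}{n{\left(g{\left(5 \right)} \right)}} + \frac{30928}{35739} = - \frac{41704}{65 + \left(2 \cdot 5\right)^{2} + 174 \cdot 2 \cdot 5} + \frac{30928}{35739} = - \frac{41704}{65 + 10^{2} + 174 \cdot 10} + 30928 \cdot \frac{1}{35739} = - \frac{41704}{65 + 100 + 1740} + \frac{30928}{35739} = - \frac{41704}{1905} + \frac{30928}{35739} = - \frac{477180472}{22694265}$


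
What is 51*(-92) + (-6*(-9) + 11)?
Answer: -4627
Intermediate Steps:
51*(-92) + (-6*(-9) + 11) = -4692 + (54 + 11) = -4692 + 65 = -4627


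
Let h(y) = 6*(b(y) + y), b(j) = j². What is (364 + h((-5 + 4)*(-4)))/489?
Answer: 484/489 ≈ 0.98977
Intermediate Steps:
h(y) = 6*y + 6*y² (h(y) = 6*(y² + y) = 6*(y + y²) = 6*y + 6*y²)
(364 + h((-5 + 4)*(-4)))/489 = (364 + 6*((-5 + 4)*(-4))*(1 + (-5 + 4)*(-4)))/489 = (364 + 6*(-1*(-4))*(1 - 1*(-4)))*(1/489) = (364 + 6*4*(1 + 4))*(1/489) = (364 + 6*4*5)*(1/489) = (364 + 120)*(1/489) = 484*(1/489) = 484/489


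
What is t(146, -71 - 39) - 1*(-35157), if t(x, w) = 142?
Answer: 35299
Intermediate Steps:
t(146, -71 - 39) - 1*(-35157) = 142 - 1*(-35157) = 142 + 35157 = 35299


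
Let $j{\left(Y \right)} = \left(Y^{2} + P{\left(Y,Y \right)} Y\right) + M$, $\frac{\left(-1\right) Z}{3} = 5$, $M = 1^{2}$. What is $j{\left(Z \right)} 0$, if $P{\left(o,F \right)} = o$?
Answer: $0$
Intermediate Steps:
$M = 1$
$Z = -15$ ($Z = \left(-3\right) 5 = -15$)
$j{\left(Y \right)} = 1 + 2 Y^{2}$ ($j{\left(Y \right)} = \left(Y^{2} + Y Y\right) + 1 = \left(Y^{2} + Y^{2}\right) + 1 = 2 Y^{2} + 1 = 1 + 2 Y^{2}$)
$j{\left(Z \right)} 0 = \left(1 + 2 \left(-15\right)^{2}\right) 0 = \left(1 + 2 \cdot 225\right) 0 = \left(1 + 450\right) 0 = 451 \cdot 0 = 0$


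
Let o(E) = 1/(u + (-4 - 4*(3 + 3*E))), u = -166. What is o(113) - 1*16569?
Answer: -25483123/1538 ≈ -16569.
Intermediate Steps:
o(E) = 1/(-182 - 12*E) (o(E) = 1/(-166 + (-4 - 4*(3 + 3*E))) = 1/(-166 + (-4 + (-12 - 12*E))) = 1/(-166 + (-16 - 12*E)) = 1/(-182 - 12*E))
o(113) - 1*16569 = -1/(182 + 12*113) - 1*16569 = -1/(182 + 1356) - 16569 = -1/1538 - 16569 = -25483123/1538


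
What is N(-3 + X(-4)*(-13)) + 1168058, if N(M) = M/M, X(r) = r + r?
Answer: 1168059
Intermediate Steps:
X(r) = 2*r
N(M) = 1
N(-3 + X(-4)*(-13)) + 1168058 = 1 + 1168058 = 1168059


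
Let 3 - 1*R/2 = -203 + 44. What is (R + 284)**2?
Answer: 369664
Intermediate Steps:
R = 324 (R = 6 - 2*(-203 + 44) = 6 - 2*(-159) = 6 + 318 = 324)
(R + 284)**2 = (324 + 284)**2 = 608**2 = 369664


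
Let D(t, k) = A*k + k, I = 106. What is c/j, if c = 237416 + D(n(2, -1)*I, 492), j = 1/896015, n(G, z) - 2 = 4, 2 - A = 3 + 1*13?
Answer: 206997385300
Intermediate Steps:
A = -14 (A = 2 - (3 + 1*13) = 2 - (3 + 13) = 2 - 1*16 = 2 - 16 = -14)
n(G, z) = 6 (n(G, z) = 2 + 4 = 6)
D(t, k) = -13*k (D(t, k) = -14*k + k = -13*k)
j = 1/896015 ≈ 1.1161e-6
c = 231020 (c = 237416 - 13*492 = 237416 - 6396 = 231020)
c/j = 231020/(1/896015) = 231020*896015 = 206997385300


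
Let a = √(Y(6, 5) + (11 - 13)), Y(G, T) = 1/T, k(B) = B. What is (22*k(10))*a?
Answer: 132*I*√5 ≈ 295.16*I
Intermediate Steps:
a = 3*I*√5/5 (a = √(1/5 + (11 - 13)) = √(⅕ - 2) = √(-9/5) = 3*I*√5/5 ≈ 1.3416*I)
(22*k(10))*a = (22*10)*(3*I*√5/5) = 220*(3*I*√5/5) = 132*I*√5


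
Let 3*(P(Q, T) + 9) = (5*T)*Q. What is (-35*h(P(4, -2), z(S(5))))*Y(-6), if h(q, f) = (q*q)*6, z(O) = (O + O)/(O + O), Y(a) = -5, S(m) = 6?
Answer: 1571150/3 ≈ 5.2372e+5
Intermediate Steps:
z(O) = 1 (z(O) = (2*O)/((2*O)) = (2*O)*(1/(2*O)) = 1)
P(Q, T) = -9 + 5*Q*T/3 (P(Q, T) = -9 + ((5*T)*Q)/3 = -9 + (5*Q*T)/3 = -9 + 5*Q*T/3)
h(q, f) = 6*q² (h(q, f) = q²*6 = 6*q²)
(-35*h(P(4, -2), z(S(5))))*Y(-6) = -210*(-9 + (5/3)*4*(-2))²*(-5) = -210*(-9 - 40/3)²*(-5) = -210*(-67/3)²*(-5) = -210*4489/9*(-5) = -35*8978/3*(-5) = -314230/3*(-5) = 1571150/3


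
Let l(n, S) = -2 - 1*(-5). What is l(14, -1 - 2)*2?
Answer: 6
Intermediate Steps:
l(n, S) = 3 (l(n, S) = -2 + 5 = 3)
l(14, -1 - 2)*2 = 3*2 = 6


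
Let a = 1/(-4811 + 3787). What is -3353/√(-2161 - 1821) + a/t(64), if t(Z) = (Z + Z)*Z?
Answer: -1/8388608 + 3353*I*√3982/3982 ≈ -1.1921e-7 + 53.135*I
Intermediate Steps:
t(Z) = 2*Z² (t(Z) = (2*Z)*Z = 2*Z²)
a = -1/1024 (a = 1/(-1024) = -1/1024 ≈ -0.00097656)
-3353/√(-2161 - 1821) + a/t(64) = -3353/√(-2161 - 1821) - 1/(1024*(2*64²)) = -3353*(-I*√3982/3982) - 1/(1024*(2*4096)) = -3353*(-I*√3982/3982) - 1/1024/8192 = -(-3353)*I*√3982/3982 - 1/1024*1/8192 = 3353*I*√3982/3982 - 1/8388608 = -1/8388608 + 3353*I*√3982/3982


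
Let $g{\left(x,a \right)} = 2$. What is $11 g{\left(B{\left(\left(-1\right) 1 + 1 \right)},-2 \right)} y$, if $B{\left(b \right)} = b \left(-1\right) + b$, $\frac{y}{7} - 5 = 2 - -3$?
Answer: $1540$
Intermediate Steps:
$y = 70$ ($y = 35 + 7 \left(2 - -3\right) = 35 + 7 \left(2 + 3\right) = 35 + 7 \cdot 5 = 35 + 35 = 70$)
$B{\left(b \right)} = 0$ ($B{\left(b \right)} = - b + b = 0$)
$11 g{\left(B{\left(\left(-1\right) 1 + 1 \right)},-2 \right)} y = 11 \cdot 2 \cdot 70 = 22 \cdot 70 = 1540$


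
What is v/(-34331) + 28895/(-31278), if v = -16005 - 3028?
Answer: -396680071/1073805018 ≈ -0.36942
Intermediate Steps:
v = -19033
v/(-34331) + 28895/(-31278) = -19033/(-34331) + 28895/(-31278) = -19033*(-1/34331) + 28895*(-1/31278) = 19033/34331 - 28895/31278 = -396680071/1073805018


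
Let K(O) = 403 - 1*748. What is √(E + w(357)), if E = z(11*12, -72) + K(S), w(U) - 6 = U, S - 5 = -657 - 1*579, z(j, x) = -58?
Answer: 2*I*√10 ≈ 6.3246*I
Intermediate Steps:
S = -1231 (S = 5 + (-657 - 1*579) = 5 + (-657 - 579) = 5 - 1236 = -1231)
w(U) = 6 + U
K(O) = -345 (K(O) = 403 - 748 = -345)
E = -403 (E = -58 - 345 = -403)
√(E + w(357)) = √(-403 + (6 + 357)) = √(-403 + 363) = √(-40) = 2*I*√10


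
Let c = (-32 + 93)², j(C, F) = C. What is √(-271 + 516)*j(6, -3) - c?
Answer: -3721 + 42*√5 ≈ -3627.1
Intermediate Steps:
c = 3721 (c = 61² = 3721)
√(-271 + 516)*j(6, -3) - c = √(-271 + 516)*6 - 1*3721 = √245*6 - 3721 = (7*√5)*6 - 3721 = 42*√5 - 3721 = -3721 + 42*√5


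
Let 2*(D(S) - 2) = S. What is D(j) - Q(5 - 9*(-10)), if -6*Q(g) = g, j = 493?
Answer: 793/3 ≈ 264.33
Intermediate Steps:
D(S) = 2 + S/2
Q(g) = -g/6
D(j) - Q(5 - 9*(-10)) = (2 + (1/2)*493) - (-1)*(5 - 9*(-10))/6 = (2 + 493/2) - (-1)*(5 + 90)/6 = 497/2 - (-1)*95/6 = 497/2 - 1*(-95/6) = 497/2 + 95/6 = 793/3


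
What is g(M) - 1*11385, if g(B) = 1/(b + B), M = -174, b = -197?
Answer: -4223836/371 ≈ -11385.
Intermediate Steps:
g(B) = 1/(-197 + B)
g(M) - 1*11385 = 1/(-197 - 174) - 1*11385 = 1/(-371) - 11385 = -1/371 - 11385 = -4223836/371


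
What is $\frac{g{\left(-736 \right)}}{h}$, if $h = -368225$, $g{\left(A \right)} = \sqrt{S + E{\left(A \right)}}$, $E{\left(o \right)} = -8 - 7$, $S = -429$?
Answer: $- \frac{2 i \sqrt{111}}{368225} \approx - 5.7224 \cdot 10^{-5} i$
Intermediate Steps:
$E{\left(o \right)} = -15$ ($E{\left(o \right)} = -8 - 7 = -15$)
$g{\left(A \right)} = 2 i \sqrt{111}$ ($g{\left(A \right)} = \sqrt{-429 - 15} = \sqrt{-444} = 2 i \sqrt{111}$)
$\frac{g{\left(-736 \right)}}{h} = \frac{2 i \sqrt{111}}{-368225} = 2 i \sqrt{111} \left(- \frac{1}{368225}\right) = - \frac{2 i \sqrt{111}}{368225}$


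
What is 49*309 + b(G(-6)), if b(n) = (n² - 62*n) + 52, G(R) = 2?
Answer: 15073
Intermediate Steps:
b(n) = 52 + n² - 62*n
49*309 + b(G(-6)) = 49*309 + (52 + 2² - 62*2) = 15141 + (52 + 4 - 124) = 15141 - 68 = 15073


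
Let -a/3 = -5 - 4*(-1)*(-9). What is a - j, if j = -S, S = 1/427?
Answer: 52522/427 ≈ 123.00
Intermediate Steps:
S = 1/427 ≈ 0.0023419
j = -1/427 (j = -1*1/427 = -1/427 ≈ -0.0023419)
a = 123 (a = -3*(-5 - 4*(-1)*(-9)) = -3*(-5 + 4*(-9)) = -3*(-5 - 36) = -3*(-41) = 123)
a - j = 123 - 1*(-1/427) = 123 + 1/427 = 52522/427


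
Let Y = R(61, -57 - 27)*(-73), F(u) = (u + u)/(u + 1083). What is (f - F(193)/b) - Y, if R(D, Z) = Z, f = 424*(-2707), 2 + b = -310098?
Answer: -228291960819807/197843800 ≈ -1.1539e+6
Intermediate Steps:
b = -310100 (b = -2 - 310098 = -310100)
f = -1147768
F(u) = 2*u/(1083 + u) (F(u) = (2*u)/(1083 + u) = 2*u/(1083 + u))
Y = 6132 (Y = (-57 - 27)*(-73) = -84*(-73) = 6132)
(f - F(193)/b) - Y = (-1147768 - 2*193/(1083 + 193)/(-310100)) - 1*6132 = (-1147768 - 2*193/1276*(-1)/310100) - 6132 = (-1147768 - 2*193*(1/1276)*(-1)/310100) - 6132 = (-1147768 - 193*(-1)/(638*310100)) - 6132 = (-1147768 - 1*(-193/197843800)) - 6132 = (-1147768 + 193/197843800) - 6132 = -227078782638207/197843800 - 6132 = -228291960819807/197843800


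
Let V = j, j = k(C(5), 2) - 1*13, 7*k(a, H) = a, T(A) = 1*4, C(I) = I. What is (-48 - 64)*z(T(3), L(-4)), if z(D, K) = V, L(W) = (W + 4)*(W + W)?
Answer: 1376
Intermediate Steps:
T(A) = 4
k(a, H) = a/7
j = -86/7 (j = (1/7)*5 - 1*13 = 5/7 - 13 = -86/7 ≈ -12.286)
L(W) = 2*W*(4 + W) (L(W) = (4 + W)*(2*W) = 2*W*(4 + W))
V = -86/7 ≈ -12.286
z(D, K) = -86/7
(-48 - 64)*z(T(3), L(-4)) = (-48 - 64)*(-86/7) = -112*(-86/7) = 1376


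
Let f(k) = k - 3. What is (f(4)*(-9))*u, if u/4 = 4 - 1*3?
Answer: -36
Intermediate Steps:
u = 4 (u = 4*(4 - 1*3) = 4*(4 - 3) = 4*1 = 4)
f(k) = -3 + k
(f(4)*(-9))*u = ((-3 + 4)*(-9))*4 = (1*(-9))*4 = -9*4 = -36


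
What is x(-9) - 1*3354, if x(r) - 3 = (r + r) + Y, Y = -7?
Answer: -3376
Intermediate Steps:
x(r) = -4 + 2*r (x(r) = 3 + ((r + r) - 7) = 3 + (2*r - 7) = 3 + (-7 + 2*r) = -4 + 2*r)
x(-9) - 1*3354 = (-4 + 2*(-9)) - 1*3354 = (-4 - 18) - 3354 = -22 - 3354 = -3376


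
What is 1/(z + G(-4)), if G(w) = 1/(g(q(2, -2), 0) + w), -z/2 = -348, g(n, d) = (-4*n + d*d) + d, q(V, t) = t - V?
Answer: 12/8353 ≈ 0.0014366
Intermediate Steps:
g(n, d) = d + d² - 4*n (g(n, d) = (-4*n + d²) + d = (d² - 4*n) + d = d + d² - 4*n)
z = 696 (z = -2*(-348) = 696)
G(w) = 1/(16 + w) (G(w) = 1/((0 + 0² - 4*(-2 - 1*2)) + w) = 1/((0 + 0 - 4*(-2 - 2)) + w) = 1/((0 + 0 - 4*(-4)) + w) = 1/((0 + 0 + 16) + w) = 1/(16 + w))
1/(z + G(-4)) = 1/(696 + 1/(16 - 4)) = 1/(696 + 1/12) = 1/(8353/12) = 12/8353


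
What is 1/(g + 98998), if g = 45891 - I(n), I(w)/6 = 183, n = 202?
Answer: 1/143791 ≈ 6.9545e-6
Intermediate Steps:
I(w) = 1098 (I(w) = 6*183 = 1098)
g = 44793 (g = 45891 - 1*1098 = 45891 - 1098 = 44793)
1/(g + 98998) = 1/(44793 + 98998) = 1/143791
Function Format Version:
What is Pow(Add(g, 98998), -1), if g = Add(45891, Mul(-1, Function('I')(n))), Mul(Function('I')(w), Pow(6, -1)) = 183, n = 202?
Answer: Rational(1, 143791) ≈ 6.9545e-6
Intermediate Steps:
Function('I')(w) = 1098 (Function('I')(w) = Mul(6, 183) = 1098)
g = 44793 (g = Add(45891, Mul(-1, 1098)) = Add(45891, -1098) = 44793)
Pow(Add(g, 98998), -1) = Pow(Add(44793, 98998), -1) = Pow(143791, -1) = Rational(1, 143791)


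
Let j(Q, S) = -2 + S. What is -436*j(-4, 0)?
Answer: 872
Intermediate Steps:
-436*j(-4, 0) = -436*(-2 + 0) = -436*(-2) = 872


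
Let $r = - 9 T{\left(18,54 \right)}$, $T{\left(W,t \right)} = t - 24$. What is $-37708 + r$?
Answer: $-37978$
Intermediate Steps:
$T{\left(W,t \right)} = -24 + t$ ($T{\left(W,t \right)} = t - 24 = -24 + t$)
$r = -270$ ($r = - 9 \left(-24 + 54\right) = \left(-9\right) 30 = -270$)
$-37708 + r = -37708 - 270 = -37978$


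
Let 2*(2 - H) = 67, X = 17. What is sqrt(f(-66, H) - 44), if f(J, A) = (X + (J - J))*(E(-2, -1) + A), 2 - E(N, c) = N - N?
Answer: I*sqrt(2182)/2 ≈ 23.356*I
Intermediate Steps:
E(N, c) = 2 (E(N, c) = 2 - (N - N) = 2 - 1*0 = 2 + 0 = 2)
H = -63/2 (H = 2 - 1/2*67 = 2 - 67/2 = -63/2 ≈ -31.500)
f(J, A) = 34 + 17*A (f(J, A) = (17 + (J - J))*(2 + A) = (17 + 0)*(2 + A) = 17*(2 + A) = 34 + 17*A)
sqrt(f(-66, H) - 44) = sqrt((34 + 17*(-63/2)) - 44) = sqrt((34 - 1071/2) - 44) = sqrt(-1003/2 - 44) = sqrt(-1091/2) = I*sqrt(2182)/2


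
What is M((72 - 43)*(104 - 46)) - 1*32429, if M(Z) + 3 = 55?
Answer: -32377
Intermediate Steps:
M(Z) = 52 (M(Z) = -3 + 55 = 52)
M((72 - 43)*(104 - 46)) - 1*32429 = 52 - 1*32429 = 52 - 32429 = -32377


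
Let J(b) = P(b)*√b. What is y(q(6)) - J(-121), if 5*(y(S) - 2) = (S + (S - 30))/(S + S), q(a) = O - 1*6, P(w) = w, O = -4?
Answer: 5/2 + 1331*I ≈ 2.5 + 1331.0*I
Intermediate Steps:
q(a) = -10 (q(a) = -4 - 1*6 = -4 - 6 = -10)
y(S) = 2 + (-30 + 2*S)/(10*S) (y(S) = 2 + ((S + (S - 30))/(S + S))/5 = 2 + ((S + (-30 + S))/((2*S)))/5 = 2 + ((-30 + 2*S)*(1/(2*S)))/5 = 2 + ((-30 + 2*S)/(2*S))/5 = 2 + (-30 + 2*S)/(10*S))
J(b) = b^(3/2) (J(b) = b*√b = b^(3/2))
y(q(6)) - J(-121) = (11/5 - 3/(-10)) - (-121)^(3/2) = (11/5 - 3*(-⅒)) - (-1331)*I = (11/5 + 3/10) + 1331*I = 5/2 + 1331*I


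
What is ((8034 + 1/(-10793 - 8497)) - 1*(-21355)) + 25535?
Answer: 1059483959/19290 ≈ 54924.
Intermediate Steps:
((8034 + 1/(-10793 - 8497)) - 1*(-21355)) + 25535 = ((8034 + 1/(-19290)) + 21355) + 25535 = ((8034 - 1/19290) + 21355) + 25535 = (154975859/19290 + 21355) + 25535 = 566913809/19290 + 25535 = 1059483959/19290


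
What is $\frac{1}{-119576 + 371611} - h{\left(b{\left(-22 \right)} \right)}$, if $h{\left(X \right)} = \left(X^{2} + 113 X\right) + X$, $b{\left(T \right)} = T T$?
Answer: $- \frac{72946994119}{252035} \approx -2.8943 \cdot 10^{5}$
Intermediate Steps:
$b{\left(T \right)} = T^{2}$
$h{\left(X \right)} = X^{2} + 114 X$
$\frac{1}{-119576 + 371611} - h{\left(b{\left(-22 \right)} \right)} = \frac{1}{-119576 + 371611} - \left(-22\right)^{2} \left(114 + \left(-22\right)^{2}\right) = \frac{1}{252035} - 484 \left(114 + 484\right) = \frac{1}{252035} - 484 \cdot 598 = \frac{1}{252035} - 289432 = - \frac{72946994119}{252035}$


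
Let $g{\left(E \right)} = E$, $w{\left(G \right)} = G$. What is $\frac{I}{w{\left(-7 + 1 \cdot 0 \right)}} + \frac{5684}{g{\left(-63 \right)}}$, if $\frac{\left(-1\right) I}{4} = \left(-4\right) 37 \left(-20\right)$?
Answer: $\frac{100876}{63} \approx 1601.2$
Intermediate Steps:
$I = -11840$ ($I = - 4 \left(-4\right) 37 \left(-20\right) = - 4 \left(\left(-148\right) \left(-20\right)\right) = \left(-4\right) 2960 = -11840$)
$\frac{I}{w{\left(-7 + 1 \cdot 0 \right)}} + \frac{5684}{g{\left(-63 \right)}} = - \frac{11840}{-7 + 1 \cdot 0} + \frac{5684}{-63} = - \frac{11840}{-7 + 0} + 5684 \left(- \frac{1}{63}\right) = - \frac{11840}{-7} - \frac{812}{9} = \left(-11840\right) \left(- \frac{1}{7}\right) - \frac{812}{9} = \frac{11840}{7} - \frac{812}{9} = \frac{100876}{63}$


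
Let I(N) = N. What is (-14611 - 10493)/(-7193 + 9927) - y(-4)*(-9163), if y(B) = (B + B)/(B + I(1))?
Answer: 100168912/4101 ≈ 24426.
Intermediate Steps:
y(B) = 2*B/(1 + B) (y(B) = (B + B)/(B + 1) = (2*B)/(1 + B) = 2*B/(1 + B))
(-14611 - 10493)/(-7193 + 9927) - y(-4)*(-9163) = (-14611 - 10493)/(-7193 + 9927) - 2*(-4)/(1 - 4)*(-9163) = -25104/2734 - 2*(-4)/(-3)*(-9163) = -25104*1/2734 - 2*(-4)*(-⅓)*(-9163) = -12552/1367 - 8*(-9163)/3 = -12552/1367 - 1*(-73304/3) = -12552/1367 + 73304/3 = 100168912/4101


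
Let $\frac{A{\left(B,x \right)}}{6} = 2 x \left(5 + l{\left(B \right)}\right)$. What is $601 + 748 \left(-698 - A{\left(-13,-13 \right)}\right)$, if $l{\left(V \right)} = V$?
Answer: $-1455007$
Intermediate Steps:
$A{\left(B,x \right)} = 12 x \left(5 + B\right)$ ($A{\left(B,x \right)} = 6 \cdot 2 x \left(5 + B\right) = 12 x \left(5 + B\right)$)
$601 + 748 \left(-698 - A{\left(-13,-13 \right)}\right) = 601 + 748 \left(-698 - 12 \left(-13\right) \left(5 - 13\right)\right) = 601 + 748 \left(-698 - 12 \left(-13\right) \left(-8\right)\right) = 601 + 748 \left(-698 - 1248\right) = 601 + 748 \left(-1946\right) = 601 - 1455608 = -1455007$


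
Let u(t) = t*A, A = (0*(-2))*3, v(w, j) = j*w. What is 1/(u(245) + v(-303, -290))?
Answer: 1/87870 ≈ 1.1380e-5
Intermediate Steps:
A = 0 (A = 0*3 = 0)
u(t) = 0 (u(t) = t*0 = 0)
1/(u(245) + v(-303, -290)) = 1/(0 - 290*(-303)) = 1/(0 + 87870) = 1/87870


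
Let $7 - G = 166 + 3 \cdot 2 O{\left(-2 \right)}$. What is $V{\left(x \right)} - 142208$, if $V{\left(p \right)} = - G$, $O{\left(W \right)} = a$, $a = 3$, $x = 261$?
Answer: $-142031$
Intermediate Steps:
$O{\left(W \right)} = 3$
$G = -177$ ($G = 7 - \left(166 + 3 \cdot 2 \cdot 3\right) = 7 - \left(166 + 6 \cdot 3\right) = 7 - \left(166 + 18\right) = 7 - 184 = -177$)
$V{\left(p \right)} = 177$ ($V{\left(p \right)} = \left(-1\right) \left(-177\right) = 177$)
$V{\left(x \right)} - 142208 = 177 - 142208 = -142031$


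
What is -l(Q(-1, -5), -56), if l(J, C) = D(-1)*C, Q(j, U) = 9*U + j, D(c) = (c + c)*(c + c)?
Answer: 224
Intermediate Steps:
D(c) = 4*c**2 (D(c) = (2*c)*(2*c) = 4*c**2)
Q(j, U) = j + 9*U
l(J, C) = 4*C (l(J, C) = (4*(-1)**2)*C = (4*1)*C = 4*C)
-l(Q(-1, -5), -56) = -4*(-56) = -1*(-224) = 224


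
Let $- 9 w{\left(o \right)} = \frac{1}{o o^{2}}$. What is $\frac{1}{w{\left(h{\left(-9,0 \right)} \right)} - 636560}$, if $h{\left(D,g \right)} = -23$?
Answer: $- \frac{109503}{69705229679} \approx -1.5709 \cdot 10^{-6}$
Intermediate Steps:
$w{\left(o \right)} = - \frac{1}{9 o^{3}}$ ($w{\left(o \right)} = - \frac{1}{9 o o^{2}} = - \frac{1}{9 o^{3}}$)
$\frac{1}{w{\left(h{\left(-9,0 \right)} \right)} - 636560} = \frac{1}{- \frac{1}{9 \left(-12167\right)} - 636560} = \frac{1}{\left(- \frac{1}{9}\right) \left(- \frac{1}{12167}\right) - 636560} = \frac{1}{\frac{1}{109503} - 636560} = \frac{1}{- \frac{69705229679}{109503}} = - \frac{109503}{69705229679}$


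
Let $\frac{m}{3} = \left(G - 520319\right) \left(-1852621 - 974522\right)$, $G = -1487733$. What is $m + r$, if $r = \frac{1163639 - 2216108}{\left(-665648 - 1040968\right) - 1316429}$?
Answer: $\frac{51485934261421120329}{3023045} \approx 1.7031 \cdot 10^{13}$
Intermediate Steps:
$r = \frac{1052469}{3023045}$ ($r = - \frac{1052469}{\left(-665648 - 1040968\right) - 1316429} = - \frac{1052469}{-1706616 - 1316429} = - \frac{1052469}{-3023045} = \left(-1052469\right) \left(- \frac{1}{3023045}\right) = \frac{1052469}{3023045} \approx 0.34815$)
$m = 17031150466308$ ($m = 3 \left(-1487733 - 520319\right) \left(-1852621 - 974522\right) = 3 \left(\left(-2008052\right) \left(-2827143\right)\right) = 3 \cdot 5677050155436 = 17031150466308$)
$m + r = 17031150466308 + \frac{1052469}{3023045} = \frac{51485934261421120329}{3023045}$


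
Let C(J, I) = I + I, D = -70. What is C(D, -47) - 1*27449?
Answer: -27543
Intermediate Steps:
C(J, I) = 2*I
C(D, -47) - 1*27449 = 2*(-47) - 1*27449 = -94 - 27449 = -27543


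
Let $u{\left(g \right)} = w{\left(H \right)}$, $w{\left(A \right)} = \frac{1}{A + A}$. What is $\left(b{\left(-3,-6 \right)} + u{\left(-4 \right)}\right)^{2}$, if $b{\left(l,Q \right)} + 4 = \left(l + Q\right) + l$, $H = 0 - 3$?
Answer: $\frac{9409}{36} \approx 261.36$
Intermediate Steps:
$H = -3$ ($H = 0 - 3 = -3$)
$w{\left(A \right)} = \frac{1}{2 A}$
$u{\left(g \right)} = - \frac{1}{6}$ ($u{\left(g \right)} = \frac{1}{2 \left(-3\right)} = \frac{1}{2} \left(- \frac{1}{3}\right) = - \frac{1}{6}$)
$b{\left(l,Q \right)} = -4 + Q + 2 l$ ($b{\left(l,Q \right)} = -4 + \left(\left(l + Q\right) + l\right) = -4 + \left(\left(Q + l\right) + l\right) = -4 + \left(Q + 2 l\right) = -4 + Q + 2 l$)
$\left(b{\left(-3,-6 \right)} + u{\left(-4 \right)}\right)^{2} = \left(\left(-4 - 6 + 2 \left(-3\right)\right) - \frac{1}{6}\right)^{2} = \left(\left(-4 - 6 - 6\right) - \frac{1}{6}\right)^{2} = \left(-16 - \frac{1}{6}\right)^{2} = \left(- \frac{97}{6}\right)^{2} = \frac{9409}{36}$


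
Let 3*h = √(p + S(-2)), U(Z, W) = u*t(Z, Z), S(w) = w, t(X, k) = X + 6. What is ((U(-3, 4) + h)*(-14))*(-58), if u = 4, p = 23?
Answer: 9744 + 812*√21/3 ≈ 10984.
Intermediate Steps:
t(X, k) = 6 + X
U(Z, W) = 24 + 4*Z (U(Z, W) = 4*(6 + Z) = 24 + 4*Z)
h = √21/3 (h = √(23 - 2)/3 = √21/3 ≈ 1.5275)
((U(-3, 4) + h)*(-14))*(-58) = (((24 + 4*(-3)) + √21/3)*(-14))*(-58) = (((24 - 12) + √21/3)*(-14))*(-58) = ((12 + √21/3)*(-14))*(-58) = (-168 - 14*√21/3)*(-58) = 9744 + 812*√21/3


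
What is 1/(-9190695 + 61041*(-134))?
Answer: -1/17370189 ≈ -5.7570e-8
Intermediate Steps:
1/(-9190695 + 61041*(-134)) = 1/(-9190695 - 8179494) = 1/(-17370189) = -1/17370189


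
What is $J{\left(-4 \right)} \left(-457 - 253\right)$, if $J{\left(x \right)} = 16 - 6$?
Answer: $-7100$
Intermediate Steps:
$J{\left(x \right)} = 10$
$J{\left(-4 \right)} \left(-457 - 253\right) = 10 \left(-457 - 253\right) = 10 \left(-710\right) = -7100$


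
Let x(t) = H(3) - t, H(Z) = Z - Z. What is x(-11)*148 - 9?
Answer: 1619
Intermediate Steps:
H(Z) = 0
x(t) = -t (x(t) = 0 - t = -t)
x(-11)*148 - 9 = -1*(-11)*148 - 9 = 11*148 - 9 = 1628 - 9 = 1619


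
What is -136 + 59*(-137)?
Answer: -8219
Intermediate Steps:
-136 + 59*(-137) = -136 - 8083 = -8219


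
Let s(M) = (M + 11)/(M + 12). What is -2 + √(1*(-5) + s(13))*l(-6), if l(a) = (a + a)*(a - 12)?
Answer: -2 + 216*I*√101/5 ≈ -2.0 + 434.15*I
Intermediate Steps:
l(a) = 2*a*(-12 + a) (l(a) = (2*a)*(-12 + a) = 2*a*(-12 + a))
s(M) = (11 + M)/(12 + M)
-2 + √(1*(-5) + s(13))*l(-6) = -2 + √(1*(-5) + (11 + 13)/(12 + 13))*(2*(-6)*(-12 - 6)) = -2 + √(-5 + 24/25)*(2*(-6)*(-18)) = -2 + √(-5 + (1/25)*24)*216 = -2 + √(-5 + 24/25)*216 = -2 + √(-101/25)*216 = -2 + (I*√101/5)*216 = -2 + 216*I*√101/5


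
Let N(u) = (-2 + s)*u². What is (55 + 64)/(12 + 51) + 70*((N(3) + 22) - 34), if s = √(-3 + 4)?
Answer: -13213/9 ≈ -1468.1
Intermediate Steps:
s = 1 (s = √1 = 1)
N(u) = -u² (N(u) = (-2 + 1)*u² = -u²)
(55 + 64)/(12 + 51) + 70*((N(3) + 22) - 34) = (55 + 64)/(12 + 51) + 70*((-1*3² + 22) - 34) = 119/63 + 70*((-1*9 + 22) - 34) = 119*(1/63) + 70*((-9 + 22) - 34) = 17/9 + 70*(13 - 34) = 17/9 + 70*(-21) = 17/9 - 1470 = -13213/9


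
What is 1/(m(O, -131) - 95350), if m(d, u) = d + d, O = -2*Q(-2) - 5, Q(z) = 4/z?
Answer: -1/95352 ≈ -1.0487e-5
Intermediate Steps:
O = -1 (O = -8/(-2) - 5 = -8*(-1)/2 - 5 = -2*(-2) - 5 = 4 - 5 = -1)
m(d, u) = 2*d
1/(m(O, -131) - 95350) = 1/(2*(-1) - 95350) = 1/(-2 - 95350) = 1/(-95352) = -1/95352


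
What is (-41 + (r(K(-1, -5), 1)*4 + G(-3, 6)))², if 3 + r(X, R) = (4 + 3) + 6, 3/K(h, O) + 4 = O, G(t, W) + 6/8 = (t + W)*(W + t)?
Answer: 841/16 ≈ 52.563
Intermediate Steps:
G(t, W) = -¾ + (W + t)² (G(t, W) = -¾ + (t + W)*(W + t) = -¾ + (W + t)*(W + t) = -¾ + (W + t)²)
K(h, O) = 3/(-4 + O)
r(X, R) = 10 (r(X, R) = -3 + ((4 + 3) + 6) = -3 + (7 + 6) = -3 + 13 = 10)
(-41 + (r(K(-1, -5), 1)*4 + G(-3, 6)))² = (-41 + (10*4 + (-¾ + (6 - 3)²)))² = (-41 + (40 + (-¾ + 3²)))² = (-41 + (40 + (-¾ + 9)))² = (-41 + (40 + 33/4))² = (-41 + 193/4)² = (29/4)² = 841/16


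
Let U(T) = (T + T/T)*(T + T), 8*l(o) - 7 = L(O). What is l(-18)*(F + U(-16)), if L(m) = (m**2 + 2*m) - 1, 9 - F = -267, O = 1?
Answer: 1701/2 ≈ 850.50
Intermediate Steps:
F = 276 (F = 9 - 1*(-267) = 9 + 267 = 276)
L(m) = -1 + m**2 + 2*m
l(o) = 9/8 (l(o) = 7/8 + (-1 + 1**2 + 2*1)/8 = 7/8 + (-1 + 1 + 2)/8 = 7/8 + (1/8)*2 = 7/8 + 1/4 = 9/8)
U(T) = 2*T*(1 + T) (U(T) = (T + 1)*(2*T) = (1 + T)*(2*T) = 2*T*(1 + T))
l(-18)*(F + U(-16)) = 9*(276 + 2*(-16)*(1 - 16))/8 = 9*(276 + 2*(-16)*(-15))/8 = 9*(276 + 480)/8 = (9/8)*756 = 1701/2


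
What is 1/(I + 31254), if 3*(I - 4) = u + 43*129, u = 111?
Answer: 1/33144 ≈ 3.0171e-5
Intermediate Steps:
I = 1890 (I = 4 + (111 + 43*129)/3 = 4 + (111 + 5547)/3 = 4 + (1/3)*5658 = 4 + 1886 = 1890)
1/(I + 31254) = 1/(1890 + 31254) = 1/33144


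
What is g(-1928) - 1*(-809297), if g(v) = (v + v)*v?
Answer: 8243665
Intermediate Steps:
g(v) = 2*v**2 (g(v) = (2*v)*v = 2*v**2)
g(-1928) - 1*(-809297) = 2*(-1928)**2 - 1*(-809297) = 2*3717184 + 809297 = 7434368 + 809297 = 8243665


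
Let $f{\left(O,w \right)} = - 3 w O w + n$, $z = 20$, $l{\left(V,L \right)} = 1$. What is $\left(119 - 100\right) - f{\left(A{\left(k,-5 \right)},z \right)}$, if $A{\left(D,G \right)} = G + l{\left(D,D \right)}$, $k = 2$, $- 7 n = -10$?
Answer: $- \frac{33477}{7} \approx -4782.4$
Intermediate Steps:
$n = \frac{10}{7}$ ($n = \left(- \frac{1}{7}\right) \left(-10\right) = \frac{10}{7} \approx 1.4286$)
$A{\left(D,G \right)} = 1 + G$ ($A{\left(D,G \right)} = G + 1 = 1 + G$)
$f{\left(O,w \right)} = \frac{10}{7} - 3 O w^{2}$ ($f{\left(O,w \right)} = - 3 w O w + \frac{10}{7} = - 3 O w w + \frac{10}{7} = - 3 O w^{2} + \frac{10}{7} = \frac{10}{7} - 3 O w^{2}$)
$\left(119 - 100\right) - f{\left(A{\left(k,-5 \right)},z \right)} = \left(119 - 100\right) - \left(\frac{10}{7} - 3 \left(1 - 5\right) 20^{2}\right) = \left(119 - 100\right) - \left(\frac{10}{7} - \left(-12\right) 400\right) = 19 - \left(\frac{10}{7} + 4800\right) = 19 - \frac{33610}{7} = - \frac{33477}{7}$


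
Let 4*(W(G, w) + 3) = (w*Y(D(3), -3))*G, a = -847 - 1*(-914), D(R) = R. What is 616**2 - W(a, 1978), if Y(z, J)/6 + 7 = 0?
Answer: 1770982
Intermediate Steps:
a = 67 (a = -847 + 914 = 67)
Y(z, J) = -42 (Y(z, J) = -42 + 6*0 = -42 + 0 = -42)
W(G, w) = -3 - 21*G*w/2 (W(G, w) = -3 + ((w*(-42))*G)/4 = -3 + ((-42*w)*G)/4 = -3 + (-42*G*w)/4 = -3 - 21*G*w/2)
616**2 - W(a, 1978) = 616**2 - (-3 - 21/2*67*1978) = 379456 - (-3 - 1391523) = 379456 - 1*(-1391526) = 379456 + 1391526 = 1770982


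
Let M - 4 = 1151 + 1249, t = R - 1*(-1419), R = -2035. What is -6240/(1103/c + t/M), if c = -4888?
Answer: 1222078208/94377 ≈ 12949.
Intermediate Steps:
t = -616 (t = -2035 - 1*(-1419) = -2035 + 1419 = -616)
M = 2404 (M = 4 + (1151 + 1249) = 4 + 2400 = 2404)
-6240/(1103/c + t/M) = -6240/(1103/(-4888) - 616/2404) = -6240/(1103*(-1/4888) - 616*1/2404) = -6240/(-1103/4888 - 154/601) = -6240/(-1415655/2937688) = -6240*(-2937688/1415655) = 1222078208/94377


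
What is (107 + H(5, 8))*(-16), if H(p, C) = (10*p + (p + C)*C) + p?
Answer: -4256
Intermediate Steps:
H(p, C) = 11*p + C*(C + p) (H(p, C) = (10*p + (C + p)*C) + p = (10*p + C*(C + p)) + p = 11*p + C*(C + p))
(107 + H(5, 8))*(-16) = (107 + (8² + 11*5 + 8*5))*(-16) = (107 + (64 + 55 + 40))*(-16) = (107 + 159)*(-16) = 266*(-16) = -4256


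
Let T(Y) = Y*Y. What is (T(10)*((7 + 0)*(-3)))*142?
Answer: -298200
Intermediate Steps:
T(Y) = Y²
(T(10)*((7 + 0)*(-3)))*142 = (10²*((7 + 0)*(-3)))*142 = (100*(7*(-3)))*142 = (100*(-21))*142 = -2100*142 = -298200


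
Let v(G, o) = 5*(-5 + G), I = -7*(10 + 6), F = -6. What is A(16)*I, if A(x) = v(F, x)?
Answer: 6160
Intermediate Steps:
I = -112 (I = -7*16 = -112)
v(G, o) = -25 + 5*G
A(x) = -55 (A(x) = -25 + 5*(-6) = -25 - 30 = -55)
A(16)*I = -55*(-112) = 6160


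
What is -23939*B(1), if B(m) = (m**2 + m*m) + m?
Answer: -71817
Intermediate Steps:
B(m) = m + 2*m**2 (B(m) = (m**2 + m**2) + m = 2*m**2 + m = m + 2*m**2)
-23939*B(1) = -23939*(1 + 2*1) = -23939*(1 + 2) = -23939*3 = -71817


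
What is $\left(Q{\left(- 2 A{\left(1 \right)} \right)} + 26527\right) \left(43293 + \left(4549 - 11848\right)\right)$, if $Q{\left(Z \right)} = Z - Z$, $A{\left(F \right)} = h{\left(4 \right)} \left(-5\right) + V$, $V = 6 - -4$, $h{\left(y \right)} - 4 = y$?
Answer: $954812838$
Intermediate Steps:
$h{\left(y \right)} = 4 + y$
$V = 10$ ($V = 6 + 4 = 10$)
$A{\left(F \right)} = -30$ ($A{\left(F \right)} = \left(4 + 4\right) \left(-5\right) + 10 = 8 \left(-5\right) + 10 = -40 + 10 = -30$)
$Q{\left(Z \right)} = 0$
$\left(Q{\left(- 2 A{\left(1 \right)} \right)} + 26527\right) \left(43293 + \left(4549 - 11848\right)\right) = \left(0 + 26527\right) \left(43293 + \left(4549 - 11848\right)\right) = 26527 \left(43293 + \left(4549 - 11848\right)\right) = 26527 \left(43293 - 7299\right) = 26527 \cdot 35994 = 954812838$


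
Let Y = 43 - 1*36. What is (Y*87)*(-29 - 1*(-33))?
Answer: 2436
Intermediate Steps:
Y = 7 (Y = 43 - 36 = 7)
(Y*87)*(-29 - 1*(-33)) = (7*87)*(-29 - 1*(-33)) = 609*(-29 + 33) = 609*4 = 2436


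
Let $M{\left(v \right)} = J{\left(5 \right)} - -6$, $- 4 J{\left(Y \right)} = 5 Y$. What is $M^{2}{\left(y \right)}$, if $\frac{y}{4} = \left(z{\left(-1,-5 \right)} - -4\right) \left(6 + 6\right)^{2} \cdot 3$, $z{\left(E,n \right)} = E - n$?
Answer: $\frac{1}{16} \approx 0.0625$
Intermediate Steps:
$J{\left(Y \right)} = - \frac{5 Y}{4}$
$y = 13824$ ($y = 4 \left(\left(-1 - -5\right) - -4\right) \left(6 + 6\right)^{2} \cdot 3 = 4 \left(\left(-1 + 5\right) + 4\right) 12^{2} \cdot 3 = 4 \left(4 + 4\right) 144 \cdot 3 = 4 \cdot 8 \cdot 144 \cdot 3 = 4 \cdot 1152 \cdot 3 = 4 \cdot 3456 = 13824$)
$M{\left(v \right)} = - \frac{1}{4}$ ($M{\left(v \right)} = \left(- \frac{5}{4}\right) 5 - -6 = - \frac{25}{4} + 6 = - \frac{1}{4}$)
$M^{2}{\left(y \right)} = \left(- \frac{1}{4}\right)^{2} = \frac{1}{16}$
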